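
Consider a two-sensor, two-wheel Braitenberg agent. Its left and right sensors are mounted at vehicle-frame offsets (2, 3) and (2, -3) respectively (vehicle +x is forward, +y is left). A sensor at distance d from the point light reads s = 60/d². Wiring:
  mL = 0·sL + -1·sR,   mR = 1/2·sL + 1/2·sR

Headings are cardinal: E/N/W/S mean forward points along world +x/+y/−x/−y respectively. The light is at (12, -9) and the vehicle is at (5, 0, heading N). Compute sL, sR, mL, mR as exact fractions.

60/221 60/137 -60/137 10740/30277

left sensor world pos  = (2, 2); dL² = 221
right sensor world pos = (8, 2); dR² = 137
sL = 60/221 = 60/221
sR = 60/137 = 60/137
mL = 0·sL + -1·sR = -60/137
mR = 1/2·sL + 1/2·sR = 10740/30277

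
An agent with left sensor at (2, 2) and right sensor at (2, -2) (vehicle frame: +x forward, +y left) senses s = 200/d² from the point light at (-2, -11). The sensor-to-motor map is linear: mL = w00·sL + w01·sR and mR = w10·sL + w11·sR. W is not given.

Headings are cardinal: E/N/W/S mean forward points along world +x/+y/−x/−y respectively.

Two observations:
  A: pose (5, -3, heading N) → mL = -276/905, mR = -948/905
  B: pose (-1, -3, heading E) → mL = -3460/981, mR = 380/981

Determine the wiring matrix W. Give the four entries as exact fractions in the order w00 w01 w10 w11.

1/2 -1 -1 1/2

obs A: pose=(5,-3,N) → sL=8/5, sR=200/181, mL=-276/905, mR=-948/905
obs B: pose=(-1,-3,E) → sL=200/109, sR=40/9, mL=-3460/981, mR=380/981
sensor matrix S = [[8/5, 200/181], [200/109, 40/9]]; det S = 902656/177561
solve [mL_A; mL_B] = S·[w00; w01] and [mR_A; mR_B] = S·[w10; w11]:
  w00 = 1/2, w01 = -1, w10 = -1, w11 = 1/2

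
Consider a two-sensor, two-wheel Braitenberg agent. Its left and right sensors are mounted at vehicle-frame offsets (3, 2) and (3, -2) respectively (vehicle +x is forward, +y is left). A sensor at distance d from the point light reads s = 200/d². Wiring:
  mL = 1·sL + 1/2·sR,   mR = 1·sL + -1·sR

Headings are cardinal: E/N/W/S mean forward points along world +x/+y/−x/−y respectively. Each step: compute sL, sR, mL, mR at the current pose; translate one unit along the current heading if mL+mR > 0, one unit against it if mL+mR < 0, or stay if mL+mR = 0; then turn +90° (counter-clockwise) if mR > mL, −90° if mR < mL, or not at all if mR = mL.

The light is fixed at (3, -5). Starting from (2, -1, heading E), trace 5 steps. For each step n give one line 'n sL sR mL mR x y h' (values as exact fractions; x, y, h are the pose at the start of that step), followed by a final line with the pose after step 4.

0 5 25 35/2 -20 2 -1 E
1 200 200/17 3500/17 3200/17 1 -1 S
2 100/13 4 126/13 48/13 1 -2 W
3 200/61 200/37 13500/2257 -4800/2257 0 -2 N
4 50/9 50 275/9 -400/9 0 -1 E
final -1 -1 S

n=0: pose=(2,-1,E); sL=5, sR=25; mL=35/2, mR=-20; mL+mR=-5/2 → advance -1; mR−mL=-75/2 → turn -1·90°
n=1: pose=(1,-1,S); sL=200, sR=200/17; mL=3500/17, mR=3200/17; mL+mR=6700/17 → advance +1; mR−mL=-300/17 → turn -1·90°
n=2: pose=(1,-2,W); sL=100/13, sR=4; mL=126/13, mR=48/13; mL+mR=174/13 → advance +1; mR−mL=-6 → turn -1·90°
n=3: pose=(0,-2,N); sL=200/61, sR=200/37; mL=13500/2257, mR=-4800/2257; mL+mR=8700/2257 → advance +1; mR−mL=-300/37 → turn -1·90°
n=4: pose=(0,-1,E); sL=50/9, sR=50; mL=275/9, mR=-400/9; mL+mR=-125/9 → advance -1; mR−mL=-75 → turn -1·90°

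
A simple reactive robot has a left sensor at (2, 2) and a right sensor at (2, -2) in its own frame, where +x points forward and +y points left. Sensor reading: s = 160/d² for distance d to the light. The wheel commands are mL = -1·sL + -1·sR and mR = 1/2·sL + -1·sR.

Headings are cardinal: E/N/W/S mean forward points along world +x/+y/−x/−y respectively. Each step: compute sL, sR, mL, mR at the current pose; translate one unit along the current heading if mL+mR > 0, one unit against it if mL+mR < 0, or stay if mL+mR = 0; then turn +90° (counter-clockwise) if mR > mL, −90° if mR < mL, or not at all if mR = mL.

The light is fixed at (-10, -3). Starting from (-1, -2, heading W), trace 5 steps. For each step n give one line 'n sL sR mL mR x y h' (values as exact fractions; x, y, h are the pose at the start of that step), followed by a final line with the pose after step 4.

0 16/5 80/29 -864/145 -168/145 -1 -2 W
1 32/29 32/13 -1344/377 -720/377 0 -2 S
2 1 10/9 -19/9 -11/18 0 -1 E
3 32/13 160/137 -6464/1781 112/1781 -1 -1 N
4 16/5 80/29 -864/145 -168/145 -1 -2 W
final 0 -2 S

n=0: pose=(-1,-2,W); sL=16/5, sR=80/29; mL=-864/145, mR=-168/145; mL+mR=-1032/145 → advance -1; mR−mL=24/5 → turn +1·90°
n=1: pose=(0,-2,S); sL=32/29, sR=32/13; mL=-1344/377, mR=-720/377; mL+mR=-2064/377 → advance -1; mR−mL=48/29 → turn +1·90°
n=2: pose=(0,-1,E); sL=1, sR=10/9; mL=-19/9, mR=-11/18; mL+mR=-49/18 → advance -1; mR−mL=3/2 → turn +1·90°
n=3: pose=(-1,-1,N); sL=32/13, sR=160/137; mL=-6464/1781, mR=112/1781; mL+mR=-6352/1781 → advance -1; mR−mL=48/13 → turn +1·90°
n=4: pose=(-1,-2,W); sL=16/5, sR=80/29; mL=-864/145, mR=-168/145; mL+mR=-1032/145 → advance -1; mR−mL=24/5 → turn +1·90°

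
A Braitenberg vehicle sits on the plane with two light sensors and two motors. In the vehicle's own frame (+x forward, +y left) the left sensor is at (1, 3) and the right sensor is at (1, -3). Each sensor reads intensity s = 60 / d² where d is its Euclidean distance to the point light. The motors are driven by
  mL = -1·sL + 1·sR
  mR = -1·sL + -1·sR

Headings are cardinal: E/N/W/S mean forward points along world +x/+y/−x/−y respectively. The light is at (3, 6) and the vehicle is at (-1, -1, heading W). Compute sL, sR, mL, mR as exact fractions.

left sensor world pos  = (-2, -4); dL² = 125
right sensor world pos = (-2, 2); dR² = 41
sL = 60/125 = 12/25
sR = 60/41 = 60/41
mL = -1·sL + 1·sR = 1008/1025
mR = -1·sL + -1·sR = -1992/1025

12/25 60/41 1008/1025 -1992/1025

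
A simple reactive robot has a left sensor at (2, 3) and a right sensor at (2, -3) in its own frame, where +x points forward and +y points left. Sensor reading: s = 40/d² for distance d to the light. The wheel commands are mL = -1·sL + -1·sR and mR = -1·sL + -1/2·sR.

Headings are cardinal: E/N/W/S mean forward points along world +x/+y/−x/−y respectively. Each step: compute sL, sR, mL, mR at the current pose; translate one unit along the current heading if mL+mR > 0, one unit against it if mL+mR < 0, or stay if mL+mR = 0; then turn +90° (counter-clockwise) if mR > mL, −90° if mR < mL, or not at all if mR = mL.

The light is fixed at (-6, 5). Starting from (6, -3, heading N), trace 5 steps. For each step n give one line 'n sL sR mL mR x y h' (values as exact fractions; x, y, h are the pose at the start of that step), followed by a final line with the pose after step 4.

0 40/117 40/261 -560/1131 -1420/3393 6 -3 N
1 10/61 5/17 -475/1037 -645/2074 6 -4 W
2 40/377 40/221 -1840/6409 -1260/6409 7 -4 S
3 4/25 20/173 -1192/4325 -942/4325 7 -3 E
4 40/117 40/261 -560/1131 -1420/3393 6 -3 N
final 6 -4 W

n=0: pose=(6,-3,N); sL=40/117, sR=40/261; mL=-560/1131, mR=-1420/3393; mL+mR=-3100/3393 → advance -1; mR−mL=20/261 → turn +1·90°
n=1: pose=(6,-4,W); sL=10/61, sR=5/17; mL=-475/1037, mR=-645/2074; mL+mR=-1595/2074 → advance -1; mR−mL=5/34 → turn +1·90°
n=2: pose=(7,-4,S); sL=40/377, sR=40/221; mL=-1840/6409, mR=-1260/6409; mL+mR=-3100/6409 → advance -1; mR−mL=20/221 → turn +1·90°
n=3: pose=(7,-3,E); sL=4/25, sR=20/173; mL=-1192/4325, mR=-942/4325; mL+mR=-2134/4325 → advance -1; mR−mL=10/173 → turn +1·90°
n=4: pose=(6,-3,N); sL=40/117, sR=40/261; mL=-560/1131, mR=-1420/3393; mL+mR=-3100/3393 → advance -1; mR−mL=20/261 → turn +1·90°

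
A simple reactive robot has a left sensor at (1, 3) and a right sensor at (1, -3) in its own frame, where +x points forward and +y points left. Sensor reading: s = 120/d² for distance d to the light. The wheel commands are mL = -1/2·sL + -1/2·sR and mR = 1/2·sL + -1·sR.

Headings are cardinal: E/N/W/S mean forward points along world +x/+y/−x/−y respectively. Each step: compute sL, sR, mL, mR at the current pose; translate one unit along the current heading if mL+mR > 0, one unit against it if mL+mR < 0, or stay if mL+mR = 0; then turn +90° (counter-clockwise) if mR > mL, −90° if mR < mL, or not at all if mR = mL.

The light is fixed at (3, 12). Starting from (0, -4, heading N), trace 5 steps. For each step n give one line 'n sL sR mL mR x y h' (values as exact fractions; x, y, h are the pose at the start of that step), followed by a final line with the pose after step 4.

0 40/87 8/15 -72/145 -44/145 0 -4 N
1 15/52 30/53 -2355/5512 -2325/5512 0 -5 W
2 24/65 120/349 -8088/22685 -3612/22685 1 -5 S
3 12/17 60/181 -1596/3077 66/3077 1 -4 E
4 40/87 8/15 -72/145 -44/145 0 -4 N
final 0 -5 W

n=0: pose=(0,-4,N); sL=40/87, sR=8/15; mL=-72/145, mR=-44/145; mL+mR=-4/5 → advance -1; mR−mL=28/145 → turn +1·90°
n=1: pose=(0,-5,W); sL=15/52, sR=30/53; mL=-2355/5512, mR=-2325/5512; mL+mR=-45/53 → advance -1; mR−mL=15/2756 → turn +1·90°
n=2: pose=(1,-5,S); sL=24/65, sR=120/349; mL=-8088/22685, mR=-3612/22685; mL+mR=-180/349 → advance -1; mR−mL=4476/22685 → turn +1·90°
n=3: pose=(1,-4,E); sL=12/17, sR=60/181; mL=-1596/3077, mR=66/3077; mL+mR=-90/181 → advance -1; mR−mL=1662/3077 → turn +1·90°
n=4: pose=(0,-4,N); sL=40/87, sR=8/15; mL=-72/145, mR=-44/145; mL+mR=-4/5 → advance -1; mR−mL=28/145 → turn +1·90°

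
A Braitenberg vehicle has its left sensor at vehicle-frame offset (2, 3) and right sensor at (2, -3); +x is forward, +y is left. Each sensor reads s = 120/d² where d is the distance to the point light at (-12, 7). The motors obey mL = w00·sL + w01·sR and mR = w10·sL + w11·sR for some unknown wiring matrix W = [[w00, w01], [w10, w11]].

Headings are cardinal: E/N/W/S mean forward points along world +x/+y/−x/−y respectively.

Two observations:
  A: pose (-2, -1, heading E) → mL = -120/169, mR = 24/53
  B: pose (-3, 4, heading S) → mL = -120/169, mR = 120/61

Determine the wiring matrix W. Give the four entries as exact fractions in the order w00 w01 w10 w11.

-1 0 0 1

obs A: pose=(-2,-1,E) → sL=120/169, sR=24/53, mL=-120/169, mR=24/53
obs B: pose=(-3,4,S) → sL=120/169, sR=120/61, mL=-120/169, mR=120/61
sensor matrix S = [[120/169, 24/53], [120/169, 120/61]]; det S = 587520/546377
solve [mL_A; mL_B] = S·[w00; w01] and [mR_A; mR_B] = S·[w10; w11]:
  w00 = -1, w01 = 0, w10 = 0, w11 = 1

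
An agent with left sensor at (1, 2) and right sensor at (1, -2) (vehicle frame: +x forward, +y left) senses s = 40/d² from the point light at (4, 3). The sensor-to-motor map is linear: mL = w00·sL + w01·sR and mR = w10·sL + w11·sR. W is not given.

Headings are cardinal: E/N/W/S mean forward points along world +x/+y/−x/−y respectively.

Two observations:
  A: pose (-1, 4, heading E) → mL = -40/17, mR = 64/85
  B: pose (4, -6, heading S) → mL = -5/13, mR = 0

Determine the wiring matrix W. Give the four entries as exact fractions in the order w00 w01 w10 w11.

0 -1 -1 1

obs A: pose=(-1,4,E) → sL=8/5, sR=40/17, mL=-40/17, mR=64/85
obs B: pose=(4,-6,S) → sL=5/13, sR=5/13, mL=-5/13, mR=0
sensor matrix S = [[8/5, 40/17], [5/13, 5/13]]; det S = -64/221
solve [mL_A; mL_B] = S·[w00; w01] and [mR_A; mR_B] = S·[w10; w11]:
  w00 = 0, w01 = -1, w10 = -1, w11 = 1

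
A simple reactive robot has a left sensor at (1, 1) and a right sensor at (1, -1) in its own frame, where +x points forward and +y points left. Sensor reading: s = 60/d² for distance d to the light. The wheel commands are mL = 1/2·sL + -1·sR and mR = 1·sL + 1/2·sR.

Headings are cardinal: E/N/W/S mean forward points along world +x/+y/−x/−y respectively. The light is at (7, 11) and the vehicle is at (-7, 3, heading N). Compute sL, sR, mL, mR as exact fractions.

left sensor world pos  = (-8, 4); dL² = 274
right sensor world pos = (-6, 4); dR² = 218
sL = 60/274 = 30/137
sR = 60/218 = 30/109
mL = 1/2·sL + -1·sR = -2475/14933
mR = 1·sL + 1/2·sR = 5325/14933

30/137 30/109 -2475/14933 5325/14933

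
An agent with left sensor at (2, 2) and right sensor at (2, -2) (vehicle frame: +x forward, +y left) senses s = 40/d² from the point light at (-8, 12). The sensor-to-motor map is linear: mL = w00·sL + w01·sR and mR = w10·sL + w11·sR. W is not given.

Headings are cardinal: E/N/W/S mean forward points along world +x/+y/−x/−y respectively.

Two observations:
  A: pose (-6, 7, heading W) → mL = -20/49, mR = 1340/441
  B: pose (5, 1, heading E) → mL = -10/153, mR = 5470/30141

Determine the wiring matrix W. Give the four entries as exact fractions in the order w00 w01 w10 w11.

obs A: pose=(-6,7,W) → sL=40/49, sR=40/9, mL=-20/49, mR=1340/441
obs B: pose=(5,1,E) → sL=20/153, sR=20/197, mL=-10/153, mR=5470/30141
sensor matrix S = [[40/49, 40/9], [20/153, 20/197]]; det S = -6620800/13292181
solve [mL_A; mL_B] = S·[w00; w01] and [mR_A; mR_B] = S·[w10; w11]:
  w00 = -1/2, w01 = 0, w10 = 1, w11 = 1/2

-1/2 0 1 1/2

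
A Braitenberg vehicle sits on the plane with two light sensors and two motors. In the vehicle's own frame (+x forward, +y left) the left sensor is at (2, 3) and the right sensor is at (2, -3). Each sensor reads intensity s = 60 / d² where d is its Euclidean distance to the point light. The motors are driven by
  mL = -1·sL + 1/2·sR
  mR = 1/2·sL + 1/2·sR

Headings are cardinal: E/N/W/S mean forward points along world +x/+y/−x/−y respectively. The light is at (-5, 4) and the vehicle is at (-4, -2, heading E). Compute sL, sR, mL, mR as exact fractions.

left sensor world pos  = (-2, 1); dL² = 18
right sensor world pos = (-2, -5); dR² = 90
sL = 60/18 = 10/3
sR = 60/90 = 2/3
mL = -1·sL + 1/2·sR = -3
mR = 1/2·sL + 1/2·sR = 2

10/3 2/3 -3 2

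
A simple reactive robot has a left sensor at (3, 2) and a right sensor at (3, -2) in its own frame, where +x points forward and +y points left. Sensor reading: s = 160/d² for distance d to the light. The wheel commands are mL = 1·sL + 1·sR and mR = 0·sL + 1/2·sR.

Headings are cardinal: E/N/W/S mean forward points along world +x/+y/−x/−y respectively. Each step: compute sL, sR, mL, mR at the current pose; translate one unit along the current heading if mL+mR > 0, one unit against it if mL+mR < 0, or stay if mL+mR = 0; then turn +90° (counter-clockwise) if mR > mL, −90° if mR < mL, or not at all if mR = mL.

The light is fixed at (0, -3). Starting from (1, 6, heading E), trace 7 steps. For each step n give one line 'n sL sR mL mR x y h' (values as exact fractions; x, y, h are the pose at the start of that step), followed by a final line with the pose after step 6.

n=0: pose=(1,6,E); sL=160/137, sR=32/13; mL=6464/1781, mR=16/13; mL+mR=8656/1781 → advance +1; mR−mL=-4272/1781 → turn -1·90°
n=1: pose=(2,6,S); sL=40/13, sR=40/9; mL=880/117, mR=20/9; mL+mR=380/39 → advance +1; mR−mL=-620/117 → turn -1·90°
n=2: pose=(2,5,W); sL=160/37, sR=160/101; mL=22080/3737, mR=80/101; mL+mR=25040/3737 → advance +1; mR−mL=-19120/3737 → turn -1·90°
n=3: pose=(1,5,N); sL=80/61, sR=16/13; mL=2016/793, mR=8/13; mL+mR=2504/793 → advance +1; mR−mL=-1528/793 → turn -1·90°
n=4: pose=(1,6,E); sL=160/137, sR=32/13; mL=6464/1781, mR=16/13; mL+mR=8656/1781 → advance +1; mR−mL=-4272/1781 → turn -1·90°
n=5: pose=(2,6,S); sL=40/13, sR=40/9; mL=880/117, mR=20/9; mL+mR=380/39 → advance +1; mR−mL=-620/117 → turn -1·90°
n=6: pose=(2,5,W); sL=160/37, sR=160/101; mL=22080/3737, mR=80/101; mL+mR=25040/3737 → advance +1; mR−mL=-19120/3737 → turn -1·90°

0 160/137 32/13 6464/1781 16/13 1 6 E
1 40/13 40/9 880/117 20/9 2 6 S
2 160/37 160/101 22080/3737 80/101 2 5 W
3 80/61 16/13 2016/793 8/13 1 5 N
4 160/137 32/13 6464/1781 16/13 1 6 E
5 40/13 40/9 880/117 20/9 2 6 S
6 160/37 160/101 22080/3737 80/101 2 5 W
final 1 5 N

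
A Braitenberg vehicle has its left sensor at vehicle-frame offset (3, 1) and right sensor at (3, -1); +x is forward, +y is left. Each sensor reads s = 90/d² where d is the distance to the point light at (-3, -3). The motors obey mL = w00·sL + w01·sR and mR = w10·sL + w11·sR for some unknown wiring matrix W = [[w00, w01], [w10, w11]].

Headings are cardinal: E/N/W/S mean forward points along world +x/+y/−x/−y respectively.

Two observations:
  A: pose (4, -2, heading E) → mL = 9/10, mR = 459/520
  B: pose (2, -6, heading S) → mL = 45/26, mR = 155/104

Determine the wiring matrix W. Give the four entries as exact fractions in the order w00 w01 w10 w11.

obs A: pose=(4,-2,E) → sL=45/52, sR=9/10, mL=9/10, mR=459/520
obs B: pose=(2,-6,S) → sL=5/4, sR=45/26, mL=45/26, mR=155/104
sensor matrix S = [[45/52, 9/10], [5/4, 45/26]]; det S = 63/169
solve [mL_A; mL_B] = S·[w00; w01] and [mR_A; mR_B] = S·[w10; w11]:
  w00 = 0, w01 = 1, w10 = 1/2, w11 = 1/2

0 1 1/2 1/2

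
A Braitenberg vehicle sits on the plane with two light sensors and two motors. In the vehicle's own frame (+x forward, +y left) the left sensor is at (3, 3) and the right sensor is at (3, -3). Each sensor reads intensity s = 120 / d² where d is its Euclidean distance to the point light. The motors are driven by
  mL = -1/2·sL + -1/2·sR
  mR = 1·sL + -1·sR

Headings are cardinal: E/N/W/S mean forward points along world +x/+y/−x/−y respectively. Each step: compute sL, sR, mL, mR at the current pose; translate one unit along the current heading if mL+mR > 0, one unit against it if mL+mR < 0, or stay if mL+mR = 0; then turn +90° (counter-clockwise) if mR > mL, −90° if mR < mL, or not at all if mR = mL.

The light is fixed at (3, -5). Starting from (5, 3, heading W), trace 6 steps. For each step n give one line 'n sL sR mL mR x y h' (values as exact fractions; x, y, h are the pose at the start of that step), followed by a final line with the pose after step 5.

n=0: pose=(5,3,W); sL=60/13, sR=60/61; mL=-2220/793, mR=2880/793; mL+mR=660/793 → advance +1; mR−mL=5100/793 → turn +1·90°
n=1: pose=(4,3,S); sL=120/41, sR=120/29; mL=-4200/1189, mR=-1440/1189; mL+mR=-5640/1189 → advance -1; mR−mL=2760/1189 → turn +1·90°
n=2: pose=(4,4,E); sL=3/4, sR=30/13; mL=-159/104, mR=-81/52; mL+mR=-321/104 → advance -1; mR−mL=-3/104 → turn -1·90°
n=3: pose=(3,4,S); sL=8/3, sR=8/3; mL=-8/3, mR=0; mL+mR=-8/3 → advance -1; mR−mL=8/3 → turn +1·90°
n=4: pose=(3,5,E); sL=60/89, sR=60/29; mL=-3540/2581, mR=-3600/2581; mL+mR=-7140/2581 → advance -1; mR−mL=-60/2581 → turn -1·90°
n=5: pose=(2,5,S); sL=120/53, sR=24/13; mL=-1416/689, mR=288/689; mL+mR=-1128/689 → advance -1; mR−mL=1704/689 → turn +1·90°

0 60/13 60/61 -2220/793 2880/793 5 3 W
1 120/41 120/29 -4200/1189 -1440/1189 4 3 S
2 3/4 30/13 -159/104 -81/52 4 4 E
3 8/3 8/3 -8/3 0 3 4 S
4 60/89 60/29 -3540/2581 -3600/2581 3 5 E
5 120/53 24/13 -1416/689 288/689 2 5 S
final 2 6 E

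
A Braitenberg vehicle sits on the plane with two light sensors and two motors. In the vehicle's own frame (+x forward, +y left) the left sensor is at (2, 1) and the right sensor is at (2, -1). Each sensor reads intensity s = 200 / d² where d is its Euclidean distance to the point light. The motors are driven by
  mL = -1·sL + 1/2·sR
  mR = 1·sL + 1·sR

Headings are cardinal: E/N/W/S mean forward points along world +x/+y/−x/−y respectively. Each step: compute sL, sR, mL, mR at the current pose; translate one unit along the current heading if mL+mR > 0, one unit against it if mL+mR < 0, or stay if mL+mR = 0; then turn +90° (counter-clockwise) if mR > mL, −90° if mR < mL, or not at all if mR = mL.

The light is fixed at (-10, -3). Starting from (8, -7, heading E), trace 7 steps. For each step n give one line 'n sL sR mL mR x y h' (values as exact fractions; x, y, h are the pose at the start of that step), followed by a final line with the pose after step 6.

n=0: pose=(8,-7,E); sL=200/409, sR=8/17; mL=-1764/6953, mR=6672/6953; mL+mR=12/17 → advance +1; mR−mL=8436/6953 → turn +1·90°
n=1: pose=(9,-7,N); sL=25/41, sR=50/101; mL=-1500/4141, mR=4575/4141; mL+mR=75/101 → advance +1; mR−mL=6075/4141 → turn +1·90°
n=2: pose=(9,-6,W); sL=40/61, sR=200/293; mL=-5620/17873, mR=23920/17873; mL+mR=300/293 → advance +1; mR−mL=29540/17873 → turn +1·90°
n=3: pose=(8,-6,S); sL=100/193, sR=100/157; mL=-6050/30301, mR=35000/30301; mL+mR=150/157 → advance +1; mR−mL=41050/30301 → turn +1·90°
n=4: pose=(8,-7,E); sL=200/409, sR=8/17; mL=-1764/6953, mR=6672/6953; mL+mR=12/17 → advance +1; mR−mL=8436/6953 → turn +1·90°
n=5: pose=(9,-7,N); sL=25/41, sR=50/101; mL=-1500/4141, mR=4575/4141; mL+mR=75/101 → advance +1; mR−mL=6075/4141 → turn +1·90°
n=6: pose=(9,-6,W); sL=40/61, sR=200/293; mL=-5620/17873, mR=23920/17873; mL+mR=300/293 → advance +1; mR−mL=29540/17873 → turn +1·90°

0 200/409 8/17 -1764/6953 6672/6953 8 -7 E
1 25/41 50/101 -1500/4141 4575/4141 9 -7 N
2 40/61 200/293 -5620/17873 23920/17873 9 -6 W
3 100/193 100/157 -6050/30301 35000/30301 8 -6 S
4 200/409 8/17 -1764/6953 6672/6953 8 -7 E
5 25/41 50/101 -1500/4141 4575/4141 9 -7 N
6 40/61 200/293 -5620/17873 23920/17873 9 -6 W
final 8 -6 S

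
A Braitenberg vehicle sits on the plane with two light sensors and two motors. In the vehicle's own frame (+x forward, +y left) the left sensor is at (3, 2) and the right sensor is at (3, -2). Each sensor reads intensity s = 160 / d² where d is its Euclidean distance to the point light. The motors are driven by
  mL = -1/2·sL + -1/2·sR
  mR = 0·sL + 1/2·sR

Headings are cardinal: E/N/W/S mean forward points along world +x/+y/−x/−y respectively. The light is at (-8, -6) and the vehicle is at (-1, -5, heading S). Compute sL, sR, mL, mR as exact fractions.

left sensor world pos  = (1, -8); dL² = 85
right sensor world pos = (-3, -8); dR² = 29
sL = 160/85 = 32/17
sR = 160/29 = 160/29
mL = -1/2·sL + -1/2·sR = -1824/493
mR = 0·sL + 1/2·sR = 80/29

32/17 160/29 -1824/493 80/29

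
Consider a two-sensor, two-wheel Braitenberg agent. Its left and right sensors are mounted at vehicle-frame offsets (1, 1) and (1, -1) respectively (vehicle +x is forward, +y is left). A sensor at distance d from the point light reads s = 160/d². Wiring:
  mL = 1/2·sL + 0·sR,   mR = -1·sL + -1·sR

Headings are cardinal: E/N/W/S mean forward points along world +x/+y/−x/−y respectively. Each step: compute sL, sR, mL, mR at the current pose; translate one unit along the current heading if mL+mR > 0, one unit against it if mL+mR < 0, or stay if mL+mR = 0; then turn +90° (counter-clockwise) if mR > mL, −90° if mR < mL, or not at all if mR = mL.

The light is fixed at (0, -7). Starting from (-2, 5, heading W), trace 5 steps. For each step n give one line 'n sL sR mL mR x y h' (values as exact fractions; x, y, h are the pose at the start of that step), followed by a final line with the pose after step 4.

0 16/13 80/89 8/13 -2464/1157 -2 5 W
1 160/173 160/169 80/173 -54720/29237 -1 5 N
2 10/9 8/5 5/9 -122/45 -1 4 E
3 160/101 160/109 80/101 -33600/11009 -2 4 S
4 16/13 80/89 8/13 -2464/1157 -2 5 W
final -1 5 N

n=0: pose=(-2,5,W); sL=16/13, sR=80/89; mL=8/13, mR=-2464/1157; mL+mR=-1752/1157 → advance -1; mR−mL=-3176/1157 → turn -1·90°
n=1: pose=(-1,5,N); sL=160/173, sR=160/169; mL=80/173, mR=-54720/29237; mL+mR=-41200/29237 → advance -1; mR−mL=-68240/29237 → turn -1·90°
n=2: pose=(-1,4,E); sL=10/9, sR=8/5; mL=5/9, mR=-122/45; mL+mR=-97/45 → advance -1; mR−mL=-49/15 → turn -1·90°
n=3: pose=(-2,4,S); sL=160/101, sR=160/109; mL=80/101, mR=-33600/11009; mL+mR=-24880/11009 → advance -1; mR−mL=-42320/11009 → turn -1·90°
n=4: pose=(-2,5,W); sL=16/13, sR=80/89; mL=8/13, mR=-2464/1157; mL+mR=-1752/1157 → advance -1; mR−mL=-3176/1157 → turn -1·90°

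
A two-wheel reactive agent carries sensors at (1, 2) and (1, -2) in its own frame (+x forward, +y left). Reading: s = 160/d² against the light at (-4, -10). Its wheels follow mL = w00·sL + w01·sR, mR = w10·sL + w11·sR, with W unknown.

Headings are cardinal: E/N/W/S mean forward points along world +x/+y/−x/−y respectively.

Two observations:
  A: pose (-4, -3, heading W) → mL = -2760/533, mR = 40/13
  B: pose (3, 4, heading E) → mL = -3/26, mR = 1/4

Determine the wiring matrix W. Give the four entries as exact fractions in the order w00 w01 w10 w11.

-1 1/2 1/2 0

obs A: pose=(-4,-3,W) → sL=80/13, sR=80/41, mL=-2760/533, mR=40/13
obs B: pose=(3,4,E) → sL=1/2, sR=10/13, mL=-3/26, mR=1/4
sensor matrix S = [[80/13, 80/41], [1/2, 10/13]]; det S = 26040/6929
solve [mL_A; mL_B] = S·[w00; w01] and [mR_A; mR_B] = S·[w10; w11]:
  w00 = -1, w01 = 1/2, w10 = 1/2, w11 = 0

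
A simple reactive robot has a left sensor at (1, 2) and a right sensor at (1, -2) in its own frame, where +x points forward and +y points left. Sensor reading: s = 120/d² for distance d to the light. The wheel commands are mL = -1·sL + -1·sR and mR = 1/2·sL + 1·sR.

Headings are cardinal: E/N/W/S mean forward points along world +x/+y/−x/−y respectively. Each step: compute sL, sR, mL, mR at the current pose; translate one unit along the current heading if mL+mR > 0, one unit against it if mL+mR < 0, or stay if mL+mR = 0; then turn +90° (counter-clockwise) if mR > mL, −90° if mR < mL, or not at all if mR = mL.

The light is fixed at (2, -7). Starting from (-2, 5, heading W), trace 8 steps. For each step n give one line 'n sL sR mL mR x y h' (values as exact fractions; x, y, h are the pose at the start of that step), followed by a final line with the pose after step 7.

0 24/25 120/221 -8304/5525 5652/5525 -2 5 W
1 60/61 60/73 -8040/4453 5850/4453 -1 5 S
2 120/229 24/25 -8496/5725 6996/5725 -1 6 E
3 15/29 3/5 -162/145 249/290 -2 6 N
4 24/25 120/221 -8304/5525 5652/5525 -2 5 W
5 60/61 60/73 -8040/4453 5850/4453 -1 5 S
6 120/229 24/25 -8496/5725 6996/5725 -1 6 E
7 15/29 3/5 -162/145 249/290 -2 6 N
final -2 5 W

n=0: pose=(-2,5,W); sL=24/25, sR=120/221; mL=-8304/5525, mR=5652/5525; mL+mR=-12/25 → advance -1; mR−mL=13956/5525 → turn +1·90°
n=1: pose=(-1,5,S); sL=60/61, sR=60/73; mL=-8040/4453, mR=5850/4453; mL+mR=-30/61 → advance -1; mR−mL=13890/4453 → turn +1·90°
n=2: pose=(-1,6,E); sL=120/229, sR=24/25; mL=-8496/5725, mR=6996/5725; mL+mR=-60/229 → advance -1; mR−mL=15492/5725 → turn +1·90°
n=3: pose=(-2,6,N); sL=15/29, sR=3/5; mL=-162/145, mR=249/290; mL+mR=-15/58 → advance -1; mR−mL=573/290 → turn +1·90°
n=4: pose=(-2,5,W); sL=24/25, sR=120/221; mL=-8304/5525, mR=5652/5525; mL+mR=-12/25 → advance -1; mR−mL=13956/5525 → turn +1·90°
n=5: pose=(-1,5,S); sL=60/61, sR=60/73; mL=-8040/4453, mR=5850/4453; mL+mR=-30/61 → advance -1; mR−mL=13890/4453 → turn +1·90°
n=6: pose=(-1,6,E); sL=120/229, sR=24/25; mL=-8496/5725, mR=6996/5725; mL+mR=-60/229 → advance -1; mR−mL=15492/5725 → turn +1·90°
n=7: pose=(-2,6,N); sL=15/29, sR=3/5; mL=-162/145, mR=249/290; mL+mR=-15/58 → advance -1; mR−mL=573/290 → turn +1·90°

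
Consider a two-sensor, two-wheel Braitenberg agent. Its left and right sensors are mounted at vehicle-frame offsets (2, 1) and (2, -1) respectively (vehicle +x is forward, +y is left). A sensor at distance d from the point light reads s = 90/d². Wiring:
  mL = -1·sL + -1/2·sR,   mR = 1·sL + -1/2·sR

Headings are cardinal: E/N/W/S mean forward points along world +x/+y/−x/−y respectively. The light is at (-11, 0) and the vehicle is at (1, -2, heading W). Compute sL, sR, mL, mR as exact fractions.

90/109 90/101 -13995/11009 4185/11009

left sensor world pos  = (-1, -3); dL² = 109
right sensor world pos = (-1, -1); dR² = 101
sL = 90/109 = 90/109
sR = 90/101 = 90/101
mL = -1·sL + -1/2·sR = -13995/11009
mR = 1·sL + -1/2·sR = 4185/11009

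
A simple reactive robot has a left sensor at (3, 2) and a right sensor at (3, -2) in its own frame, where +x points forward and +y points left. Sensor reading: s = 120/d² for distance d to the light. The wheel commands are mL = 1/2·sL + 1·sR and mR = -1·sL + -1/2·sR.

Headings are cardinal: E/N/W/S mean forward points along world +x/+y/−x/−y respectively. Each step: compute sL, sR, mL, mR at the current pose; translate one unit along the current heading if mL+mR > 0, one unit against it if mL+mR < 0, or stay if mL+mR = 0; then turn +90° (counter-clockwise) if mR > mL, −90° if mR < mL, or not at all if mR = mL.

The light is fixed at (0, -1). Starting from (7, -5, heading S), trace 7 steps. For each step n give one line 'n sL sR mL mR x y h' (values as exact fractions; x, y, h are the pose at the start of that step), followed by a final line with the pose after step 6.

0 12/13 60/37 1002/481 -834/481 7 -5 S
1 24/13 24/5 372/65 -276/65 7 -6 W
2 6 30/17 81/17 -117/17 6 -6 N
3 120/97 24/29 4068/2813 -4644/2813 6 -7 E
4 12/13 4/3 70/39 -62/39 5 -7 S
5 24/17 120/29 2388/493 -1716/493 5 -8 W
6 6 30/13 69/13 -93/13 4 -8 N
final 4 -9 E

n=0: pose=(7,-5,S); sL=12/13, sR=60/37; mL=1002/481, mR=-834/481; mL+mR=168/481 → advance +1; mR−mL=-1836/481 → turn -1·90°
n=1: pose=(7,-6,W); sL=24/13, sR=24/5; mL=372/65, mR=-276/65; mL+mR=96/65 → advance +1; mR−mL=-648/65 → turn -1·90°
n=2: pose=(6,-6,N); sL=6, sR=30/17; mL=81/17, mR=-117/17; mL+mR=-36/17 → advance -1; mR−mL=-198/17 → turn -1·90°
n=3: pose=(6,-7,E); sL=120/97, sR=24/29; mL=4068/2813, mR=-4644/2813; mL+mR=-576/2813 → advance -1; mR−mL=-8712/2813 → turn -1·90°
n=4: pose=(5,-7,S); sL=12/13, sR=4/3; mL=70/39, mR=-62/39; mL+mR=8/39 → advance +1; mR−mL=-44/13 → turn -1·90°
n=5: pose=(5,-8,W); sL=24/17, sR=120/29; mL=2388/493, mR=-1716/493; mL+mR=672/493 → advance +1; mR−mL=-4104/493 → turn -1·90°
n=6: pose=(4,-8,N); sL=6, sR=30/13; mL=69/13, mR=-93/13; mL+mR=-24/13 → advance -1; mR−mL=-162/13 → turn -1·90°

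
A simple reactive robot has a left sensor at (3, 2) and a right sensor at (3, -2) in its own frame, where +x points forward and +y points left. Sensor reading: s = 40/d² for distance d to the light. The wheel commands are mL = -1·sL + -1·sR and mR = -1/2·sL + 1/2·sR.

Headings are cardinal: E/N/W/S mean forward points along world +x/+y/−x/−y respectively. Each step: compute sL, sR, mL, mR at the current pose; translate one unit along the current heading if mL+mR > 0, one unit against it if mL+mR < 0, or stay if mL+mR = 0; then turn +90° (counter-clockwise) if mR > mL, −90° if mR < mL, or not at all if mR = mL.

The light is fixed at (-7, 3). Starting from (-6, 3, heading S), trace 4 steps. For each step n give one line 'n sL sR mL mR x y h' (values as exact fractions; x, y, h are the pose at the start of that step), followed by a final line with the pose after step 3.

0 20/9 4 -56/9 8/9 -6 3 S
1 8/5 40/17 -336/85 32/85 -6 4 E
2 2 2 -4 0 -7 4 N
3 40/13 40/13 -80/13 0 -7 3 W
final -6 3 S

n=0: pose=(-6,3,S); sL=20/9, sR=4; mL=-56/9, mR=8/9; mL+mR=-16/3 → advance -1; mR−mL=64/9 → turn +1·90°
n=1: pose=(-6,4,E); sL=8/5, sR=40/17; mL=-336/85, mR=32/85; mL+mR=-304/85 → advance -1; mR−mL=368/85 → turn +1·90°
n=2: pose=(-7,4,N); sL=2, sR=2; mL=-4, mR=0; mL+mR=-4 → advance -1; mR−mL=4 → turn +1·90°
n=3: pose=(-7,3,W); sL=40/13, sR=40/13; mL=-80/13, mR=0; mL+mR=-80/13 → advance -1; mR−mL=80/13 → turn +1·90°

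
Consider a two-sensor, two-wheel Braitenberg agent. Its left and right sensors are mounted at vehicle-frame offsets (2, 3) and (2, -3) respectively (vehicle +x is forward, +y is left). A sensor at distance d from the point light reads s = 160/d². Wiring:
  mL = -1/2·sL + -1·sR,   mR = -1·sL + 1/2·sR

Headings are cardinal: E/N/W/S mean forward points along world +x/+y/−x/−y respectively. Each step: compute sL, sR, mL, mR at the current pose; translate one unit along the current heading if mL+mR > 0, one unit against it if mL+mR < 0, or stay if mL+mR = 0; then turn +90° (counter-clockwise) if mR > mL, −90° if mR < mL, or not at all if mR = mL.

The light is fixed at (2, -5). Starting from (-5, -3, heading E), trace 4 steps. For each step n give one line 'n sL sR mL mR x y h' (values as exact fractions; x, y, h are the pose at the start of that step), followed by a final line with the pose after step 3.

n=0: pose=(-5,-3,E); sL=16/5, sR=80/13; mL=-504/65, mR=-8/65; mL+mR=-512/65 → advance -1; mR−mL=496/65 → turn +1·90°
n=1: pose=(-6,-3,N); sL=160/137, sR=160/41; mL=-25200/5617, mR=4400/5617; mL+mR=-20800/5617 → advance -1; mR−mL=29600/5617 → turn +1·90°
n=2: pose=(-6,-4,W); sL=20/13, sR=40/29; mL=-810/377, mR=-320/377; mL+mR=-1130/377 → advance -1; mR−mL=490/377 → turn +1·90°
n=3: pose=(-5,-4,S); sL=160/17, sR=160/101; mL=-10800/1717, mR=-14800/1717; mL+mR=-25600/1717 → advance -1; mR−mL=-4000/1717 → turn -1·90°

0 16/5 80/13 -504/65 -8/65 -5 -3 E
1 160/137 160/41 -25200/5617 4400/5617 -6 -3 N
2 20/13 40/29 -810/377 -320/377 -6 -4 W
3 160/17 160/101 -10800/1717 -14800/1717 -5 -4 S
final -5 -3 W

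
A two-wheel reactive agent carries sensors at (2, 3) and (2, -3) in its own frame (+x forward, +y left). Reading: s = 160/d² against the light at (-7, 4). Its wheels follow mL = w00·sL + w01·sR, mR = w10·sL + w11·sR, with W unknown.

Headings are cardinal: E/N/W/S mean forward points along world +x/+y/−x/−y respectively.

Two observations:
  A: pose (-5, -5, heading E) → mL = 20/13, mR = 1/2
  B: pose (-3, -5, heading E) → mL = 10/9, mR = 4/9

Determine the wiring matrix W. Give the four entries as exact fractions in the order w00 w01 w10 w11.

obs A: pose=(-5,-5,E) → sL=40/13, sR=1, mL=20/13, mR=1/2
obs B: pose=(-3,-5,E) → sL=20/9, sR=8/9, mL=10/9, mR=4/9
sensor matrix S = [[40/13, 1], [20/9, 8/9]]; det S = 20/39
solve [mL_A; mL_B] = S·[w00; w01] and [mR_A; mR_B] = S·[w10; w11]:
  w00 = 1/2, w01 = 0, w10 = 0, w11 = 1/2

1/2 0 0 1/2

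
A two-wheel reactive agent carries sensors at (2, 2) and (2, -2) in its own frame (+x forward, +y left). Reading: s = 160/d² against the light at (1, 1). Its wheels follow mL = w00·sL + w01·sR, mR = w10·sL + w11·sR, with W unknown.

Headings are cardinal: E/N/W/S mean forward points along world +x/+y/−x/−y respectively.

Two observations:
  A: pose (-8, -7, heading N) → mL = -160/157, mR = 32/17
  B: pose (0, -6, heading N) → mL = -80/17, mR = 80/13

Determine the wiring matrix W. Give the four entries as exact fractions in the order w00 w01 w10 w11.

-1 0 0 1

obs A: pose=(-8,-7,N) → sL=160/157, sR=32/17, mL=-160/157, mR=32/17
obs B: pose=(0,-6,N) → sL=80/17, sR=80/13, mL=-80/17, mR=80/13
sensor matrix S = [[160/157, 32/17], [80/17, 80/13]]; det S = -1525760/589849
solve [mL_A; mL_B] = S·[w00; w01] and [mR_A; mR_B] = S·[w10; w11]:
  w00 = -1, w01 = 0, w10 = 0, w11 = 1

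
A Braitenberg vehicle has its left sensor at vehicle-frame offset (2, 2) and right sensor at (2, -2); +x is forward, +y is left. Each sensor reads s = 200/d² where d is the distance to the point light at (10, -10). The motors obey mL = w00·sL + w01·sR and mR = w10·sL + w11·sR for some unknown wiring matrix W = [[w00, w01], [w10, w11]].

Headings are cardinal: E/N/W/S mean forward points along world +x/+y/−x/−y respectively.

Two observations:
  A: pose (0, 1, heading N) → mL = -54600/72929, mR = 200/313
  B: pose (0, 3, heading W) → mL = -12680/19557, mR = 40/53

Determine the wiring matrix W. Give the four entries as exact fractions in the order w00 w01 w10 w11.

obs A: pose=(0,1,N) → sL=200/313, sR=200/233, mL=-54600/72929, mR=200/313
obs B: pose=(0,3,W) → sL=40/53, sR=200/369, mL=-12680/19557, mR=40/53
sensor matrix S = [[200/313, 200/233], [40/53, 200/369]]; det S = -430016000/1426272453
solve [mL_A; mL_B] = S·[w00; w01] and [mR_A; mR_B] = S·[w10; w11]:
  w00 = -1/2, w01 = -1/2, w10 = 1, w11 = 0

-1/2 -1/2 1 0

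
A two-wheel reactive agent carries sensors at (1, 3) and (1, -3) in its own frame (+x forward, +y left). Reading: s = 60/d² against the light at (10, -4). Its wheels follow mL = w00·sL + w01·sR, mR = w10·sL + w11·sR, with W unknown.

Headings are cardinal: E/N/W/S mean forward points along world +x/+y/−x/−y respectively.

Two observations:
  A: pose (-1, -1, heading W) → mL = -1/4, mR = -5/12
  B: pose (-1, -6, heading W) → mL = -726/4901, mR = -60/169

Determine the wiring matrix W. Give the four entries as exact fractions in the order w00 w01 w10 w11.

obs A: pose=(-1,-1,W) → sL=5/12, sR=1/3, mL=-1/4, mR=-5/12
obs B: pose=(-1,-6,W) → sL=60/169, sR=12/29, mL=-726/4901, mR=-60/169
sensor matrix S = [[5/12, 1/3], [60/169, 12/29]]; det S = 265/4901
solve [mL_A; mL_B] = S·[w00; w01] and [mR_A; mR_B] = S·[w10; w11]:
  w00 = -1, w01 = 1/2, w10 = -1, w11 = 0

-1 1/2 -1 0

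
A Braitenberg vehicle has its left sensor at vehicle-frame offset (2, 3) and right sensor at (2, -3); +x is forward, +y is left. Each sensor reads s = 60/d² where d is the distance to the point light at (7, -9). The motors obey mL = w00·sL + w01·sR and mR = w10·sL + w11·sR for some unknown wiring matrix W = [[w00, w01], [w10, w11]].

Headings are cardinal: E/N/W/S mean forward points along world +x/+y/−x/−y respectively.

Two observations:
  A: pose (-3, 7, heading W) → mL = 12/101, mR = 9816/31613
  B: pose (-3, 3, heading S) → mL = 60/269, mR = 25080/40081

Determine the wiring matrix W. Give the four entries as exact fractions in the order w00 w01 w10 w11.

obs A: pose=(-3,7,W) → sL=60/313, sR=12/101, mL=12/101, mR=9816/31613
obs B: pose=(-3,3,S) → sL=60/149, sR=60/269, mL=60/269, mR=25080/40081
sensor matrix S = [[60/313, 12/101], [60/149, 60/269]]; det S = -6445440/1267080653
solve [mL_A; mL_B] = S·[w00; w01] and [mR_A; mR_B] = S·[w10; w11]:
  w00 = 0, w01 = 1, w10 = 1, w11 = 1

0 1 1 1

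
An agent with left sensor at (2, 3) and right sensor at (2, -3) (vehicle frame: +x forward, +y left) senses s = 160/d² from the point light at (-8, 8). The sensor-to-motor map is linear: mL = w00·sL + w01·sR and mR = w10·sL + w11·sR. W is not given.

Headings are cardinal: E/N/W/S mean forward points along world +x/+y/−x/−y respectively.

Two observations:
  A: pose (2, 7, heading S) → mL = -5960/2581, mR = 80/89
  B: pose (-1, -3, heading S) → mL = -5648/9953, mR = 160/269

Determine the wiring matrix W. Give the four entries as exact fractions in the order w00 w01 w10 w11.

obs A: pose=(2,7,S) → sL=80/89, sR=80/29, mL=-5960/2581, mR=80/89
obs B: pose=(-1,-3,S) → sL=160/269, sR=32/37, mL=-5648/9953, mR=160/269
sensor matrix S = [[80/89, 80/29], [160/269, 32/37]]; det S = -22179840/25688693
solve [mL_A; mL_B] = S·[w00; w01] and [mR_A; mR_B] = S·[w10; w11]:
  w00 = 1/2, w01 = -1, w10 = 1, w11 = 0

1/2 -1 1 0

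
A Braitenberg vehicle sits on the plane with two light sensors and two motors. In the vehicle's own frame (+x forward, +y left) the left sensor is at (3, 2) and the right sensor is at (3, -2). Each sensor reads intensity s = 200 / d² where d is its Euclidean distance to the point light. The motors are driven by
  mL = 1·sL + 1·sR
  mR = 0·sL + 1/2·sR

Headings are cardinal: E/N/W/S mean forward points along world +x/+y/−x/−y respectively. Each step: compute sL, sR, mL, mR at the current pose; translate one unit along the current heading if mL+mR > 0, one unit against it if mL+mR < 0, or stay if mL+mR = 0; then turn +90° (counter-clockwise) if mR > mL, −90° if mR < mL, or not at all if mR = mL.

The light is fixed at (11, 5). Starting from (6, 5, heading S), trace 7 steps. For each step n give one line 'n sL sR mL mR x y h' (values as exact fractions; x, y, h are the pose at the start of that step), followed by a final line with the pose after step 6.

0 100/9 100/29 3800/261 50/29 6 5 S
1 200/73 40/13 5520/949 20/13 6 4 W
2 50/17 10 220/17 5 5 4 N
3 200/13 200/13 400/13 100/13 5 5 E
4 100/9 100/29 3800/261 50/29 6 5 S
5 200/73 40/13 5520/949 20/13 6 4 W
6 50/17 10 220/17 5 5 4 N
final 5 5 E

n=0: pose=(6,5,S); sL=100/9, sR=100/29; mL=3800/261, mR=50/29; mL+mR=4250/261 → advance +1; mR−mL=-3350/261 → turn -1·90°
n=1: pose=(6,4,W); sL=200/73, sR=40/13; mL=5520/949, mR=20/13; mL+mR=6980/949 → advance +1; mR−mL=-4060/949 → turn -1·90°
n=2: pose=(5,4,N); sL=50/17, sR=10; mL=220/17, mR=5; mL+mR=305/17 → advance +1; mR−mL=-135/17 → turn -1·90°
n=3: pose=(5,5,E); sL=200/13, sR=200/13; mL=400/13, mR=100/13; mL+mR=500/13 → advance +1; mR−mL=-300/13 → turn -1·90°
n=4: pose=(6,5,S); sL=100/9, sR=100/29; mL=3800/261, mR=50/29; mL+mR=4250/261 → advance +1; mR−mL=-3350/261 → turn -1·90°
n=5: pose=(6,4,W); sL=200/73, sR=40/13; mL=5520/949, mR=20/13; mL+mR=6980/949 → advance +1; mR−mL=-4060/949 → turn -1·90°
n=6: pose=(5,4,N); sL=50/17, sR=10; mL=220/17, mR=5; mL+mR=305/17 → advance +1; mR−mL=-135/17 → turn -1·90°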